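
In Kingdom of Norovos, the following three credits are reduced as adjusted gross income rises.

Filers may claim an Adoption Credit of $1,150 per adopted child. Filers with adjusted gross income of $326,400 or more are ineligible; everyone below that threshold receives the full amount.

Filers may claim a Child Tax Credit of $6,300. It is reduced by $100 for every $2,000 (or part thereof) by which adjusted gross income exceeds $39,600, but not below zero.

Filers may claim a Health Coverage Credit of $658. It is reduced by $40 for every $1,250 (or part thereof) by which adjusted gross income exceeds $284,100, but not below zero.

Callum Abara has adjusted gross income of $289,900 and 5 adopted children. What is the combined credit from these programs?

$6,208

Adoption Credit: base = 5 × $1,150 = $5,750. $289,900 is below the $326,400 cutoff, so the full $5,750 applies.
Child Tax Credit: income exceeds $39,600 by $250,300 → 126 increments × $100 = $12,600 ≥ base, so the credit is $0.
Health Coverage Credit: income exceeds $284,100 by $5,800, which is 5 full-or-partial $1,250 increments; reduction = 5 × $40 = $200, leaving $458.
Total: $5,750 + $0 + $458 = $6,208.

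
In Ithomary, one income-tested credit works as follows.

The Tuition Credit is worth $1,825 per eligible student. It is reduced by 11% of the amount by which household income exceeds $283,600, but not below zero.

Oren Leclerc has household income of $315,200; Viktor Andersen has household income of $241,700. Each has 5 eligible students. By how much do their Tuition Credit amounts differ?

Oren ($315,200): Tuition Credit: base = 5 × $1,825 = $9,125. 11% of the $31,600 excess over $283,600 is $3,476; credit = $9,125 − $3,476 = $5,649.
Viktor ($241,700): Tuition Credit: base = 5 × $1,825 = $9,125. $241,700 is at or below the $283,600 threshold, so the full $9,125 applies.
Difference: |$5,649 − $9,125| = $3,476.

$3,476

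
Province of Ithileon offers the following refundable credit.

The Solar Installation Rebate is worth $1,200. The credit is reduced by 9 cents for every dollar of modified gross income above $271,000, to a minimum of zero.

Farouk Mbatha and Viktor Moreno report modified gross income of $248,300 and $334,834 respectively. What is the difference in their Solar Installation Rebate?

$1,200

Farouk ($248,300): Solar Installation Rebate: $248,300 is at or below the $271,000 threshold, so the full $1,200 applies.
Viktor ($334,834): Solar Installation Rebate: 9% of the $63,834 excess over $271,000 is $5,745.06 ≥ base, so the credit is $0.
Difference: |$1,200 − $0| = $1,200.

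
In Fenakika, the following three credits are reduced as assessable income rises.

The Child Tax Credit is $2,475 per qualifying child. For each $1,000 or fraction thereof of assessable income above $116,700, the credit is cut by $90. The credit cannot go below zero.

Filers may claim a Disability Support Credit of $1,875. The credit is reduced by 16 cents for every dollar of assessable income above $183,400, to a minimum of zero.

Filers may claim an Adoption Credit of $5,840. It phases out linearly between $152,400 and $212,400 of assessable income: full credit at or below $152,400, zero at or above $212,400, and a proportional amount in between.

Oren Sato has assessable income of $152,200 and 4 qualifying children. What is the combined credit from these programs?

Child Tax Credit: base = 4 × $2,475 = $9,900. income exceeds $116,700 by $35,500, which is 36 full-or-partial $1,000 increments; reduction = 36 × $90 = $3,240, leaving $6,660.
Disability Support Credit: $152,200 is at or below the $183,400 threshold, so the full $1,875 applies.
Adoption Credit: $152,200 is at or below the $152,400 threshold, so the full $5,840 applies.
Total: $6,660 + $1,875 + $5,840 = $14,375.

$14,375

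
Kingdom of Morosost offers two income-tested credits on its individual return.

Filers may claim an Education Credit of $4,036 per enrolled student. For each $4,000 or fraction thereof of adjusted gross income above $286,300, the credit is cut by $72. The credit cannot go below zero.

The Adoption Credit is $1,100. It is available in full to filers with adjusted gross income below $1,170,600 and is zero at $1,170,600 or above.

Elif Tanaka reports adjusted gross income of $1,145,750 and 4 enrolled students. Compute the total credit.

Education Credit: base = 4 × $4,036 = $16,144. income exceeds $286,300 by $859,450, which is 215 full-or-partial $4,000 increments; reduction = 215 × $72 = $15,480, leaving $664.
Adoption Credit: $1,145,750 is below the $1,170,600 cutoff, so the full $1,100 applies.
Total: $664 + $1,100 = $1,764.

$1,764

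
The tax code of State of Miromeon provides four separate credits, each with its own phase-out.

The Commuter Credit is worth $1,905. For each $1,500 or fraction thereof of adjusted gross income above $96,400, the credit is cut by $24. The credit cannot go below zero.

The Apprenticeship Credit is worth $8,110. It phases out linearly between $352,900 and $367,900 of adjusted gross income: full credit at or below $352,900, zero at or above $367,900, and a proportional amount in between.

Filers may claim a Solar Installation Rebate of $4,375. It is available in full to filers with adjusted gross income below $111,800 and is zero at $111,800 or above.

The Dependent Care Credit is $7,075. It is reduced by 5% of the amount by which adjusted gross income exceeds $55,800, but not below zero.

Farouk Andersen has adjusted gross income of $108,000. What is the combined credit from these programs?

$18,663

Commuter Credit: income exceeds $96,400 by $11,600, which is 8 full-or-partial $1,500 increments; reduction = 8 × $24 = $192, leaving $1,713.
Apprenticeship Credit: $108,000 is at or below the $352,900 threshold, so the full $8,110 applies.
Solar Installation Rebate: $108,000 is below the $111,800 cutoff, so the full $4,375 applies.
Dependent Care Credit: 5% of the $52,200 excess over $55,800 is $2,610; credit = $7,075 − $2,610 = $4,465.
Total: $1,713 + $8,110 + $4,375 + $4,465 = $18,663.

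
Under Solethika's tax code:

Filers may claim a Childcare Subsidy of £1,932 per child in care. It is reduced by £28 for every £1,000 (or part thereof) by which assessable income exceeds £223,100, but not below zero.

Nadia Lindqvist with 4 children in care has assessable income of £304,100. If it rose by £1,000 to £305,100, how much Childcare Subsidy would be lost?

£28

At £304,100 — base = 4 × £1,932 = £7,728. income exceeds £223,100 by £81,000, which is 81 full-or-partial £1,000 increments; reduction = 81 × £28 = £2,268, leaving £5,460.
At £305,100 — base = 4 × £1,932 = £7,728. income exceeds £223,100 by £82,000, which is 82 full-or-partial £1,000 increments; reduction = 82 × £28 = £2,296, leaving £5,432.
Lost: £5,460 − £5,432 = £28.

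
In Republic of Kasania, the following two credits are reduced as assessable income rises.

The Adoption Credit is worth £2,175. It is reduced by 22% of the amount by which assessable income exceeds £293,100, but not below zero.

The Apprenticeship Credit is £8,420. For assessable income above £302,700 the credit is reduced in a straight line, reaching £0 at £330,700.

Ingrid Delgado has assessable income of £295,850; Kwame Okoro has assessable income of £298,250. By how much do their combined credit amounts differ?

£528

Ingrid (£295,850): Adoption Credit: 22% of the £2,750 excess over £293,100 is £605; credit = £2,175 − £605 = £1,570. Apprenticeship Credit: £295,850 is at or below the £302,700 threshold, so the full £8,420 applies. total £1,570 + £8,420 = £9,990
Kwame (£298,250): Adoption Credit: 22% of the £5,150 excess over £293,100 is £1,133; credit = £2,175 − £1,133 = £1,042. Apprenticeship Credit: £298,250 is at or below the £302,700 threshold, so the full £8,420 applies. total £1,042 + £8,420 = £9,462
Difference: |£9,990 − £9,462| = £528.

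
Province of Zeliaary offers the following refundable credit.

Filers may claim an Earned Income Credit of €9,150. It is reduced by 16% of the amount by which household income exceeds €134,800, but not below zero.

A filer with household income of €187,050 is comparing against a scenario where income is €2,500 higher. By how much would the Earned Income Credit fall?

At €187,050 — 16% of the €52,250 excess over €134,800 is €8,360; credit = €9,150 − €8,360 = €790.
At €189,550 — 16% of the €54,750 excess over €134,800 is €8,760; credit = €9,150 − €8,760 = €390.
Lost: €790 − €390 = €400.

€400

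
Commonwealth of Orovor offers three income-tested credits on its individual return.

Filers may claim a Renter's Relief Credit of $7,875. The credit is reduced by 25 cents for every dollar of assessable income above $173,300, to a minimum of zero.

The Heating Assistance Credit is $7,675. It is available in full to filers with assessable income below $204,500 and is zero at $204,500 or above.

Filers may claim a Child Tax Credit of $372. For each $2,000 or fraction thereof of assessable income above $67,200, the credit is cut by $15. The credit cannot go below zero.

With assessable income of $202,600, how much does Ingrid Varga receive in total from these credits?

$8,225

Renter's Relief Credit: 25% of the $29,300 excess over $173,300 is $7,325; credit = $7,875 − $7,325 = $550.
Heating Assistance Credit: $202,600 is below the $204,500 cutoff, so the full $7,675 applies.
Child Tax Credit: income exceeds $67,200 by $135,400 → 68 increments × $15 = $1,020 ≥ base, so the credit is $0.
Total: $550 + $7,675 + $0 = $8,225.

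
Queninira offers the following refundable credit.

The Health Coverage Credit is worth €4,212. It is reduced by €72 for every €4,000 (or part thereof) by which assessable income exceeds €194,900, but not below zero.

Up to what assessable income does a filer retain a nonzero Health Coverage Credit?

After 58 increments the reduction is 58 × €72 = €4,176, leaving €36; one more increment wipes it out. Increment 58 ends at excess 58 × €4,000 = €232,000, so the highest qualifying income is €194,900 + €232,000 = €426,900.

€426,900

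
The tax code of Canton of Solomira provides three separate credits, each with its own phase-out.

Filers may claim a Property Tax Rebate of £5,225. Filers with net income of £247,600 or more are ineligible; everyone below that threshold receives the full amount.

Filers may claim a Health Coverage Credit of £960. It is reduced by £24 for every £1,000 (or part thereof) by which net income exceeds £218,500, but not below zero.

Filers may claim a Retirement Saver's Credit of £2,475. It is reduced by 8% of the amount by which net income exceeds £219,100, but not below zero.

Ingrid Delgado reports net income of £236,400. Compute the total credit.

£6,844

Property Tax Rebate: £236,400 is below the £247,600 cutoff, so the full £5,225 applies.
Health Coverage Credit: income exceeds £218,500 by £17,900, which is 18 full-or-partial £1,000 increments; reduction = 18 × £24 = £432, leaving £528.
Retirement Saver's Credit: 8% of the £17,300 excess over £219,100 is £1,384; credit = £2,475 − £1,384 = £1,091.
Total: £5,225 + £528 + £1,091 = £6,844.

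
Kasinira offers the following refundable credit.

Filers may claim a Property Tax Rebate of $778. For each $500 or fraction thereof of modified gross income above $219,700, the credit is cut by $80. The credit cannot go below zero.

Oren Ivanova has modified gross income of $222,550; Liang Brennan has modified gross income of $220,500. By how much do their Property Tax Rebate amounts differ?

Oren ($222,550): Property Tax Rebate: income exceeds $219,700 by $2,850, which is 6 full-or-partial $500 increments; reduction = 6 × $80 = $480, leaving $298.
Liang ($220,500): Property Tax Rebate: income exceeds $219,700 by $800, which is 2 full-or-partial $500 increments; reduction = 2 × $80 = $160, leaving $618.
Difference: |$298 − $618| = $320.

$320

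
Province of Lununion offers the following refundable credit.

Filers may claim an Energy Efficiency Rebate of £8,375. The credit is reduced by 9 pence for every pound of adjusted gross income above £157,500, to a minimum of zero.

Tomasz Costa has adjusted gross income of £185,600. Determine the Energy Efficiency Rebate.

£5,846

Energy Efficiency Rebate: 9% of the £28,100 excess over £157,500 is £2,529; credit = £8,375 − £2,529 = £5,846.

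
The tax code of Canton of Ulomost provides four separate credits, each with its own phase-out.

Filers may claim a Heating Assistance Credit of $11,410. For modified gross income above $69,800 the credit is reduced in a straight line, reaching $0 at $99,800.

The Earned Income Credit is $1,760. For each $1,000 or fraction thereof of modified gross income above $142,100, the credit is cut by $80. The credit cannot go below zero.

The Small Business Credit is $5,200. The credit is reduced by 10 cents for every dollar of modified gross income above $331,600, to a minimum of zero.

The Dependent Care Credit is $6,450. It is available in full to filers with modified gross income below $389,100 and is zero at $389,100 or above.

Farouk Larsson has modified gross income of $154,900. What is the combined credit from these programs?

Heating Assistance Credit: $154,900 is at or above $99,800, so the credit is $0.
Earned Income Credit: income exceeds $142,100 by $12,800, which is 13 full-or-partial $1,000 increments; reduction = 13 × $80 = $1,040, leaving $720.
Small Business Credit: $154,900 is at or below the $331,600 threshold, so the full $5,200 applies.
Dependent Care Credit: $154,900 is below the $389,100 cutoff, so the full $6,450 applies.
Total: $0 + $720 + $5,200 + $6,450 = $12,370.

$12,370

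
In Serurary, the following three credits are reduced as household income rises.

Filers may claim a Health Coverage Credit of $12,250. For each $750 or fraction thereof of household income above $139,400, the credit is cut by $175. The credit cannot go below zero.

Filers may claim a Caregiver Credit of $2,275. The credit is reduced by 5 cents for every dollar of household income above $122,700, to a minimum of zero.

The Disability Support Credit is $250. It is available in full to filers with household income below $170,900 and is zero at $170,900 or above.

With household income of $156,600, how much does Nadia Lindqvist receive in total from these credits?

Health Coverage Credit: income exceeds $139,400 by $17,200, which is 23 full-or-partial $750 increments; reduction = 23 × $175 = $4,025, leaving $8,225.
Caregiver Credit: 5% of the $33,900 excess over $122,700 is $1,695; credit = $2,275 − $1,695 = $580.
Disability Support Credit: $156,600 is below the $170,900 cutoff, so the full $250 applies.
Total: $8,225 + $580 + $250 = $9,055.

$9,055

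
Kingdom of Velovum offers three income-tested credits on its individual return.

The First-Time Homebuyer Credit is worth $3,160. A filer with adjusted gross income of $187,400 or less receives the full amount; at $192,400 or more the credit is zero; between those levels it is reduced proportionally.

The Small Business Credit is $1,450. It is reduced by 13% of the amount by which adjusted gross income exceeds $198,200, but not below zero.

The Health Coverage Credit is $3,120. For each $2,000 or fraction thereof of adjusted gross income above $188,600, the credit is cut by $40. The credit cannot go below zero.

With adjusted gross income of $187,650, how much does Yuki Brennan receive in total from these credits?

First-Time Homebuyer Credit: $187,650 is $250 into a $5,000 phase-out range, leaving 4,750/5,000 of the credit: $3,160 × 4,750/5,000 = $3,002.
Small Business Credit: $187,650 is at or below the $198,200 threshold, so the full $1,450 applies.
Health Coverage Credit: $187,650 is at or below the $188,600 threshold, so the full $3,120 applies.
Total: $3,002 + $1,450 + $3,120 = $7,572.

$7,572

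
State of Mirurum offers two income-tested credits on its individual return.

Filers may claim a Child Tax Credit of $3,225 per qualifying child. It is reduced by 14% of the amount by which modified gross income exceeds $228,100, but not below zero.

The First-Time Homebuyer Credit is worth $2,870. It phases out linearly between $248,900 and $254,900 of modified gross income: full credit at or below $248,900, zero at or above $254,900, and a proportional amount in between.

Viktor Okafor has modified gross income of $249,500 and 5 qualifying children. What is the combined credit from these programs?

Child Tax Credit: base = 5 × $3,225 = $16,125. 14% of the $21,400 excess over $228,100 is $2,996; credit = $16,125 − $2,996 = $13,129.
First-Time Homebuyer Credit: $249,500 is $600 into a $6,000 phase-out range, leaving 5,400/6,000 of the credit: $2,870 × 5,400/6,000 = $2,583.
Total: $13,129 + $2,583 = $15,712.

$15,712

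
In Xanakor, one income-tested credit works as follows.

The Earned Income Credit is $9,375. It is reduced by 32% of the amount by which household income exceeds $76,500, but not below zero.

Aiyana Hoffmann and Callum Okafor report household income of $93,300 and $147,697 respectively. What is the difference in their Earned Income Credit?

$3,999

Aiyana ($93,300): Earned Income Credit: 32% of the $16,800 excess over $76,500 is $5,376; credit = $9,375 − $5,376 = $3,999.
Callum ($147,697): Earned Income Credit: 32% of the $71,197 excess over $76,500 is $22,783.04 ≥ base, so the credit is $0.
Difference: |$3,999 − $0| = $3,999.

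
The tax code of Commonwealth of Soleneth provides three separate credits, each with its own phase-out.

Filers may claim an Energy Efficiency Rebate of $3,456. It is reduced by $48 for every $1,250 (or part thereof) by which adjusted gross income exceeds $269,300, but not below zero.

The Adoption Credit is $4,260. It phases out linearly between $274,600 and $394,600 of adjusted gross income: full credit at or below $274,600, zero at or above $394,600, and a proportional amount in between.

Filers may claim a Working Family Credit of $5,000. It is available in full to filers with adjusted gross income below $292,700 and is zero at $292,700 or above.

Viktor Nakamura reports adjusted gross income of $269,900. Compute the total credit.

Energy Efficiency Rebate: income exceeds $269,300 by $600, which is 1 full-or-partial $1,250 increment; reduction = 1 × $48 = $48, leaving $3,408.
Adoption Credit: $269,900 is at or below the $274,600 threshold, so the full $4,260 applies.
Working Family Credit: $269,900 is below the $292,700 cutoff, so the full $5,000 applies.
Total: $3,408 + $4,260 + $5,000 = $12,668.

$12,668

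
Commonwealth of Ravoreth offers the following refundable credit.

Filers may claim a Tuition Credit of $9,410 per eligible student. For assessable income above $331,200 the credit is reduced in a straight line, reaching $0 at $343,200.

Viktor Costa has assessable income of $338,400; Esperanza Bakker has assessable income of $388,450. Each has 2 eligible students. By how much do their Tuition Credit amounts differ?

Viktor ($338,400): Tuition Credit: base = 2 × $9,410 = $18,820. $338,400 is $7,200 into a $12,000 phase-out range, leaving 4,800/12,000 of the credit: $18,820 × 4,800/12,000 = $7,528.
Esperanza ($388,450): Tuition Credit: base = 2 × $9,410 = $18,820. $388,450 is at or above $343,200, so the credit is $0.
Difference: |$7,528 − $0| = $7,528.

$7,528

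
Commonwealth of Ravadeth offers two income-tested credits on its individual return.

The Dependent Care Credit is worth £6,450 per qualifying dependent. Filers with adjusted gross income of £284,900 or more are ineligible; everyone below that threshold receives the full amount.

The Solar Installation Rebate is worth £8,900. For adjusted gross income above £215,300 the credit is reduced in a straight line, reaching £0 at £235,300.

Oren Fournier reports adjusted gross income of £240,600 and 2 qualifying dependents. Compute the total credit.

£12,900

Dependent Care Credit: base = 2 × £6,450 = £12,900. £240,600 is below the £284,900 cutoff, so the full £12,900 applies.
Solar Installation Rebate: £240,600 is at or above £235,300, so the credit is £0.
Total: £12,900 + £0 = £12,900.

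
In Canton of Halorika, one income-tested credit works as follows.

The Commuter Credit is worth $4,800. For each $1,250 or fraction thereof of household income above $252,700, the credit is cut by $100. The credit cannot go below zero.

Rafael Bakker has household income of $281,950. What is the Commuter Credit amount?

Commuter Credit: income exceeds $252,700 by $29,250, which is 24 full-or-partial $1,250 increments; reduction = 24 × $100 = $2,400, leaving $2,400.

$2,400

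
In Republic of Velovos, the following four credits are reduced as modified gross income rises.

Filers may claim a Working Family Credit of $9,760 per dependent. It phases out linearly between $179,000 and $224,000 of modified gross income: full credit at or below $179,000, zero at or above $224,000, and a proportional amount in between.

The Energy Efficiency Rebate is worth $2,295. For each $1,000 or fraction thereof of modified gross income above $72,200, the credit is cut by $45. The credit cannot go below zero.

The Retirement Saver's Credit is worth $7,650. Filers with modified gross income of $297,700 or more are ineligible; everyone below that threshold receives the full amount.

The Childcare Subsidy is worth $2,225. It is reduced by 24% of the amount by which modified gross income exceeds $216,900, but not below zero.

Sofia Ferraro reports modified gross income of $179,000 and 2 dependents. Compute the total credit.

$29,395

Working Family Credit: base = 2 × $9,760 = $19,520. $179,000 is at or below the $179,000 threshold, so the full $19,520 applies.
Energy Efficiency Rebate: income exceeds $72,200 by $106,800 → 107 increments × $45 = $4,815 ≥ base, so the credit is $0.
Retirement Saver's Credit: $179,000 is below the $297,700 cutoff, so the full $7,650 applies.
Childcare Subsidy: $179,000 is at or below the $216,900 threshold, so the full $2,225 applies.
Total: $19,520 + $0 + $7,650 + $2,225 = $29,395.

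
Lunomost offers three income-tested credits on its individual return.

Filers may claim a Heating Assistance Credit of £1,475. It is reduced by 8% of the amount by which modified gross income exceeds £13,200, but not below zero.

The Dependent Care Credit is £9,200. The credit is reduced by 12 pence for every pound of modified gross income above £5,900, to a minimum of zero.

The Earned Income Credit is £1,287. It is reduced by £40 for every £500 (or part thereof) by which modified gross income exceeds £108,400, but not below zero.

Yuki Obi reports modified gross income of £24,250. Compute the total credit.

Heating Assistance Credit: 8% of the £11,050 excess over £13,200 is £884; credit = £1,475 − £884 = £591.
Dependent Care Credit: 12% of the £18,350 excess over £5,900 is £2,202; credit = £9,200 − £2,202 = £6,998.
Earned Income Credit: £24,250 is at or below the £108,400 threshold, so the full £1,287 applies.
Total: £591 + £6,998 + £1,287 = £8,876.

£8,876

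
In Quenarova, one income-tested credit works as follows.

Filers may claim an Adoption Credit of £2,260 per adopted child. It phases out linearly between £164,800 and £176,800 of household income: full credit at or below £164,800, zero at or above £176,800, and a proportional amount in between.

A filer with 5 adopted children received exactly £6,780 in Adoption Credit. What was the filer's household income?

£169,600

Full credit = 5 × £2,260 = £11,300.
£6,780 is 6,780/11,300 of the full £11,300, so 4,520/11,300 of the £12,000 range has been used: income = £164,800 + £12,000 × 4,520/11,300 = £169,600.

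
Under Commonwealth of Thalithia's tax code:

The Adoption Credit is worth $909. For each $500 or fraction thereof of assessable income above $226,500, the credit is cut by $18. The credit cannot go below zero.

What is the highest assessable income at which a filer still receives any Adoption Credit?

$251,500

After 50 increments the reduction is 50 × $18 = $900, leaving $9; one more increment wipes it out. Increment 50 ends at excess 50 × $500 = $25,000, so the highest qualifying income is $226,500 + $25,000 = $251,500.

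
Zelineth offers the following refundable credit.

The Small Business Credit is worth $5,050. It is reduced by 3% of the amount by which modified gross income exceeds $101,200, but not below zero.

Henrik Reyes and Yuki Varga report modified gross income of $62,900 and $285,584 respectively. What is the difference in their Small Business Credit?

$5,050

Henrik ($62,900): Small Business Credit: $62,900 is at or below the $101,200 threshold, so the full $5,050 applies.
Yuki ($285,584): Small Business Credit: 3% of the $184,384 excess over $101,200 is $5,531.52 ≥ base, so the credit is $0.
Difference: |$5,050 − $0| = $5,050.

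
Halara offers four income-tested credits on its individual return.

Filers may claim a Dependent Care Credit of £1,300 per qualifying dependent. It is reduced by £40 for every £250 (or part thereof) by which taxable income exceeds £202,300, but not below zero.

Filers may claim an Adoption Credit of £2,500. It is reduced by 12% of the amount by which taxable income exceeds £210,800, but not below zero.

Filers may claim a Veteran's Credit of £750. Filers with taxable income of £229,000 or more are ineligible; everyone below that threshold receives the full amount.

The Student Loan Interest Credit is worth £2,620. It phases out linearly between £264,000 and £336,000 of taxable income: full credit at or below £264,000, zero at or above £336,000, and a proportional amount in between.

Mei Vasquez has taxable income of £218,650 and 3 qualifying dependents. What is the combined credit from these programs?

£6,188

Dependent Care Credit: base = 3 × £1,300 = £3,900. income exceeds £202,300 by £16,350, which is 66 full-or-partial £250 increments; reduction = 66 × £40 = £2,640, leaving £1,260.
Adoption Credit: 12% of the £7,850 excess over £210,800 is £942; credit = £2,500 − £942 = £1,558.
Veteran's Credit: £218,650 is below the £229,000 cutoff, so the full £750 applies.
Student Loan Interest Credit: £218,650 is at or below the £264,000 threshold, so the full £2,620 applies.
Total: £1,260 + £1,558 + £750 + £2,620 = £6,188.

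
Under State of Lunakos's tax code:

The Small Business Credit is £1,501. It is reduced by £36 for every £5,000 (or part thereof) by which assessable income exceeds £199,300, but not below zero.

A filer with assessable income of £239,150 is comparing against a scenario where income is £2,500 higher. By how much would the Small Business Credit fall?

At £239,150 — income exceeds £199,300 by £39,850, which is 8 full-or-partial £5,000 increments; reduction = 8 × £36 = £288, leaving £1,213.
At £241,650 — income exceeds £199,300 by £42,350, which is 9 full-or-partial £5,000 increments; reduction = 9 × £36 = £324, leaving £1,177.
Lost: £1,213 − £1,177 = £36.

£36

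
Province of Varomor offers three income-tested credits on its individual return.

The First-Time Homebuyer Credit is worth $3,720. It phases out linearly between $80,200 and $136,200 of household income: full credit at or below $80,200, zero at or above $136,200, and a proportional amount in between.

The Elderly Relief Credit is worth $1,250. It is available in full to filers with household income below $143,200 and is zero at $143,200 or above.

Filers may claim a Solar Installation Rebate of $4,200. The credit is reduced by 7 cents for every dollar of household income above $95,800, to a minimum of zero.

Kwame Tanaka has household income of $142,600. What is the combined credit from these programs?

$2,174

First-Time Homebuyer Credit: $142,600 is at or above $136,200, so the credit is $0.
Elderly Relief Credit: $142,600 is below the $143,200 cutoff, so the full $1,250 applies.
Solar Installation Rebate: 7% of the $46,800 excess over $95,800 is $3,276; credit = $4,200 − $3,276 = $924.
Total: $0 + $1,250 + $924 = $2,174.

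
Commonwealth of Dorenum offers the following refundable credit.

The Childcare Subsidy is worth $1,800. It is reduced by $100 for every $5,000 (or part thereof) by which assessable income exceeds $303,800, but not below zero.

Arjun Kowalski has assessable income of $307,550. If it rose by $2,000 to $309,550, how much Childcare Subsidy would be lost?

At $307,550 — income exceeds $303,800 by $3,750, which is 1 full-or-partial $5,000 increment; reduction = 1 × $100 = $100, leaving $1,700.
At $309,550 — income exceeds $303,800 by $5,750, which is 2 full-or-partial $5,000 increments; reduction = 2 × $100 = $200, leaving $1,600.
Lost: $1,700 − $1,600 = $100.

$100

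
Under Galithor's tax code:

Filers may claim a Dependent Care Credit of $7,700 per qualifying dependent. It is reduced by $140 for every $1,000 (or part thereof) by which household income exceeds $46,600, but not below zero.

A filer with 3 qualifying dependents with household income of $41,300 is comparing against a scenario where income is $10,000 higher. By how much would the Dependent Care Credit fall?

At $41,300 — base = 3 × $7,700 = $23,100. $41,300 is at or below the $46,600 threshold, so the full $23,100 applies.
At $51,300 — base = 3 × $7,700 = $23,100. income exceeds $46,600 by $4,700, which is 5 full-or-partial $1,000 increments; reduction = 5 × $140 = $700, leaving $22,400.
Lost: $23,100 − $22,400 = $700.

$700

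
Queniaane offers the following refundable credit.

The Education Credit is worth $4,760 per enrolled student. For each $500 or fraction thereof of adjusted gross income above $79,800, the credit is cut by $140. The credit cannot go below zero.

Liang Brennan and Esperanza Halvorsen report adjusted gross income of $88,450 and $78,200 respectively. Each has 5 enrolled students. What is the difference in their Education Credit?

$2,520

Liang ($88,450): Education Credit: base = 5 × $4,760 = $23,800. income exceeds $79,800 by $8,650, which is 18 full-or-partial $500 increments; reduction = 18 × $140 = $2,520, leaving $21,280.
Esperanza ($78,200): Education Credit: base = 5 × $4,760 = $23,800. $78,200 is at or below the $79,800 threshold, so the full $23,800 applies.
Difference: |$21,280 − $23,800| = $2,520.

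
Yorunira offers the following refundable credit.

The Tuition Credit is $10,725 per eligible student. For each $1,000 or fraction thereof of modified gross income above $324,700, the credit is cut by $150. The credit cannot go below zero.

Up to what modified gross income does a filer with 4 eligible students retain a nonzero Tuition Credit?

Full credit = 4 × $10,725 = $42,900.
After 285 increments the reduction is 285 × $150 = $42,750, leaving $150; one more increment wipes it out. Increment 285 ends at excess 285 × $1,000 = $285,000, so the highest qualifying income is $324,700 + $285,000 = $609,700.

$609,700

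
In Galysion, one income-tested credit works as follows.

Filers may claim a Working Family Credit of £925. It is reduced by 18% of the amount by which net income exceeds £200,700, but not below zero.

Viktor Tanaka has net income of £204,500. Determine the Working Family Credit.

£241

Working Family Credit: 18% of the £3,800 excess over £200,700 is £684; credit = £925 − £684 = £241.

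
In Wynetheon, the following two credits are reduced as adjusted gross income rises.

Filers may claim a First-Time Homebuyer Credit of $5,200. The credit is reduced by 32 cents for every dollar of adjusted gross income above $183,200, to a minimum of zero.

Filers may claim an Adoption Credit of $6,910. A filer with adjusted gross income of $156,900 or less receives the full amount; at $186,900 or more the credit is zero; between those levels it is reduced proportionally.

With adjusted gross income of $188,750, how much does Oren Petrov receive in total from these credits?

First-Time Homebuyer Credit: 32% of the $5,550 excess over $183,200 is $1,776; credit = $5,200 − $1,776 = $3,424.
Adoption Credit: $188,750 is at or above $186,900, so the credit is $0.
Total: $3,424 + $0 = $3,424.

$3,424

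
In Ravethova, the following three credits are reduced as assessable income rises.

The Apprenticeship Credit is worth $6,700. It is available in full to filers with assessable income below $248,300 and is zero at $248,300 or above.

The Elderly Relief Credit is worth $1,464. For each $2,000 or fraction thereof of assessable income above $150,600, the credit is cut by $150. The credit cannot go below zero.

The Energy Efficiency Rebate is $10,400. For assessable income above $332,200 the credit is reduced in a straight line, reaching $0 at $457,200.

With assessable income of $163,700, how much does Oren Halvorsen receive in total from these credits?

Apprenticeship Credit: $163,700 is below the $248,300 cutoff, so the full $6,700 applies.
Elderly Relief Credit: income exceeds $150,600 by $13,100, which is 7 full-or-partial $2,000 increments; reduction = 7 × $150 = $1,050, leaving $414.
Energy Efficiency Rebate: $163,700 is at or below the $332,200 threshold, so the full $10,400 applies.
Total: $6,700 + $414 + $10,400 = $17,514.

$17,514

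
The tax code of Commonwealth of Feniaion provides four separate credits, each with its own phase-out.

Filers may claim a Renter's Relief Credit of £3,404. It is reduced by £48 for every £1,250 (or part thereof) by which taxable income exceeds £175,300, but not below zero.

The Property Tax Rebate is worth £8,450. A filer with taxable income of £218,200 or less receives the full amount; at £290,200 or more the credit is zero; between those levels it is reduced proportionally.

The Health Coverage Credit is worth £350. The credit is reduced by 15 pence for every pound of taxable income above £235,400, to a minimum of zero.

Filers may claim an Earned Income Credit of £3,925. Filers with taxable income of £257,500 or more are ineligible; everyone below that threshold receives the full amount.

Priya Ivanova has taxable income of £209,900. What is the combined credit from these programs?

£14,785

Renter's Relief Credit: income exceeds £175,300 by £34,600, which is 28 full-or-partial £1,250 increments; reduction = 28 × £48 = £1,344, leaving £2,060.
Property Tax Rebate: £209,900 is at or below the £218,200 threshold, so the full £8,450 applies.
Health Coverage Credit: £209,900 is at or below the £235,400 threshold, so the full £350 applies.
Earned Income Credit: £209,900 is below the £257,500 cutoff, so the full £3,925 applies.
Total: £2,060 + £8,450 + £350 + £3,925 = £14,785.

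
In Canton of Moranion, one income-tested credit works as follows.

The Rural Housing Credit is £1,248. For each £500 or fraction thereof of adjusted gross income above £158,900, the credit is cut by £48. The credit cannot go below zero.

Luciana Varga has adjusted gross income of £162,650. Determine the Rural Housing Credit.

Rural Housing Credit: income exceeds £158,900 by £3,750, which is 8 full-or-partial £500 increments; reduction = 8 × £48 = £384, leaving £864.

£864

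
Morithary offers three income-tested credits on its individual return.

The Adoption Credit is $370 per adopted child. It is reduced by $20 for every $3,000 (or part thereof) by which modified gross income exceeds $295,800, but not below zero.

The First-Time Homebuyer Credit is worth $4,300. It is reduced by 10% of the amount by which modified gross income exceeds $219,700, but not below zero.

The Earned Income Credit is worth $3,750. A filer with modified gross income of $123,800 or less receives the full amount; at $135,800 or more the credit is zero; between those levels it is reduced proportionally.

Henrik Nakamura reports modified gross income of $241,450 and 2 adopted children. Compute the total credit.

Adoption Credit: base = 2 × $370 = $740. $241,450 is at or below the $295,800 threshold, so the full $740 applies.
First-Time Homebuyer Credit: 10% of the $21,750 excess over $219,700 is $2,175; credit = $4,300 − $2,175 = $2,125.
Earned Income Credit: $241,450 is at or above $135,800, so the credit is $0.
Total: $740 + $2,125 + $0 = $2,865.

$2,865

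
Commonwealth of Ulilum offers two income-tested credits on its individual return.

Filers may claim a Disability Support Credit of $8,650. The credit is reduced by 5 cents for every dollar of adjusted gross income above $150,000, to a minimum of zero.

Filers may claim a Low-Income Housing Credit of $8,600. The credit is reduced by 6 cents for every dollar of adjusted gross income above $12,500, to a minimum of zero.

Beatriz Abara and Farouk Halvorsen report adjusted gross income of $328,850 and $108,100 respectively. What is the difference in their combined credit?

$11,514

Beatriz ($328,850): Disability Support Credit: 5% of the $178,850 excess over $150,000 is $8,942.50 ≥ base, so the credit is $0. Low-Income Housing Credit: 6% of the $316,350 excess over $12,500 is $18,981 ≥ base, so the credit is $0. total $0 + $0 = $0
Farouk ($108,100): Disability Support Credit: $108,100 is at or below the $150,000 threshold, so the full $8,650 applies. Low-Income Housing Credit: 6% of the $95,600 excess over $12,500 is $5,736; credit = $8,600 − $5,736 = $2,864. total $8,650 + $2,864 = $11,514
Difference: |$0 − $11,514| = $11,514.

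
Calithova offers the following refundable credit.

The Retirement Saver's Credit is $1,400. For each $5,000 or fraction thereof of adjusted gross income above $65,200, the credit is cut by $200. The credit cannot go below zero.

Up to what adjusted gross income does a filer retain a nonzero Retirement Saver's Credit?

After 6 increments the reduction is 6 × $200 = $1,200, leaving $200; one more increment wipes it out. Increment 6 ends at excess 6 × $5,000 = $30,000, so the highest qualifying income is $65,200 + $30,000 = $95,200.

$95,200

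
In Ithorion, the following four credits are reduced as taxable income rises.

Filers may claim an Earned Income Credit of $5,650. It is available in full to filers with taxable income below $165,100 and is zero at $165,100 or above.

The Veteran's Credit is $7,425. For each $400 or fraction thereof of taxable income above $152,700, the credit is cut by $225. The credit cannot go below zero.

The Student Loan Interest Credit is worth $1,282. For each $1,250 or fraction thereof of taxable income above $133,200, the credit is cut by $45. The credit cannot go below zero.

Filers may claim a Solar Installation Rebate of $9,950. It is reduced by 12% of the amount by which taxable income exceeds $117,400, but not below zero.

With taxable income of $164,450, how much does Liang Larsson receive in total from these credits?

Earned Income Credit: $164,450 is below the $165,100 cutoff, so the full $5,650 applies.
Veteran's Credit: income exceeds $152,700 by $11,750, which is 30 full-or-partial $400 increments; reduction = 30 × $225 = $6,750, leaving $675.
Student Loan Interest Credit: income exceeds $133,200 by $31,250, which is 25 full-or-partial $1,250 increments; reduction = 25 × $45 = $1,125, leaving $157.
Solar Installation Rebate: 12% of the $47,050 excess over $117,400 is $5,646; credit = $9,950 − $5,646 = $4,304.
Total: $5,650 + $675 + $157 + $4,304 = $10,786.

$10,786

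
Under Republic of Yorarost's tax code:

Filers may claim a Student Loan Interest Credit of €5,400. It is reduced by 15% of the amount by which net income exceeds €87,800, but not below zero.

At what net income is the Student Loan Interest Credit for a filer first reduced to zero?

€123,800

The credit falls by 15% of each euro above €87,800, so it reaches zero when the excess is €5,400 / 15% = €36,000: income = €87,800 + €36,000 = €123,800.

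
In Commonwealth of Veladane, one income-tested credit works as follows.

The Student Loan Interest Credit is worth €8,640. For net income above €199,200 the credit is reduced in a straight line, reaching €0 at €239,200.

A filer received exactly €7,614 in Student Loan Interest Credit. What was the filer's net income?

€7,614 is 7,614/8,640 of the full €8,640, so 1,026/8,640 of the €40,000 range has been used: income = €199,200 + €40,000 × 1,026/8,640 = €203,950.

€203,950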